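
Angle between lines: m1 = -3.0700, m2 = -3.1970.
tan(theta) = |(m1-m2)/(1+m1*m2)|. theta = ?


m1-m2 = 0.127
1+m1*m2 = 10.81479
tan(theta) = |0.127/10.81479| = 0.011743
theta = arctan(|0.127/10.81479|) = 0.6728 degrees (acute angle)

0.6728 degrees


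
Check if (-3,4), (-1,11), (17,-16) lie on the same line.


-3*(11+ 16) - 1*(-16-4) + 17*(4-11)
= -81 + 20 - 119 = -180

No, not collinear (determinant = -180)


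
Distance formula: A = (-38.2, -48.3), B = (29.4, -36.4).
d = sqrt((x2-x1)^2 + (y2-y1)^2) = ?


dx = 29.4 + 38.2 = 67.6
dy = -36.4 + 48.3 = 11.9
d = sqrt(4569.76 + 141.61) = sqrt(4711.37) = 68.6394

68.6394


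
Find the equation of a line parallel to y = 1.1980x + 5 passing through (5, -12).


Parallel lines have equal slopes.
m2 = 1.1980
b2 = -12 - 1.1980*5 = -17.9900

y = 1.1980x - 17.9900


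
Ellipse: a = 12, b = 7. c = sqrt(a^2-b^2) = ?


c^2 = 12^2 - 7^2 = 144 - 49 = 95
c = sqrt(95) = 9.7468

c = 9.7468


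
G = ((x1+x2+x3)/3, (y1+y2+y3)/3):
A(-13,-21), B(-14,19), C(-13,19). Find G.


Gx = (-13- 14- 13)/3 = -40/3 = -13.3333
Gy = (-21+19+19)/3 = 17/3 = 5.6667

G = (-13.3333, 5.6667)


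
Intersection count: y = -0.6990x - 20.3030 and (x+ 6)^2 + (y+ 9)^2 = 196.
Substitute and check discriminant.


Substitute y = -0.6990x - 20.3030: (x+ 6)^2 + (-0.6990x- 20.3030+ 9)^2 = 196
Expand to Ax^2 + Bx + C = 0, where b-k = -11.303
A = 1+m^2 = 1.488601
B = 2(m(b-k) - h) = 2(-0.6990*(-11.303) + 6) = 27.801594
C = h^2 + (b-k)^2 - r^2 = 36 + 127.757809 - 196 = -32.242191
disc = B^2-4AC = 772.9286 + 191.9830 = 964.9116
disc > 0

2 intersection points


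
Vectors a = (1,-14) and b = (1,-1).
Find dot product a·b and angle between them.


a·b = 1*1 - 14*(-1) = 1 + 14 = 15
|a| = sqrt(1+196) = 14.0357
|b| = sqrt(1+1) = 1.4142
cos(theta) = 15/(sqrt(197)*sqrt(2)) = 15/sqrt(394) = 0.755689
theta = arccos(15/sqrt(394)) = 40.9144 degrees

a·b = 15, theta = 40.9144 deg


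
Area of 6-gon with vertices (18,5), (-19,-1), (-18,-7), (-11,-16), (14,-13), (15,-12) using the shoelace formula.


sum(xi*y_{i+1}) = 18*(-1) - 19*(-7) - 18*(-16) - 11*(-13) + 14*(-12) + 15*5 = 453
sum(yi*x_{i+1}) = 5*(-19) - 1*(-18) - 7*(-11) - 16*14 - 13*15 - 12*18 = -635
Area = |453 + 635|/2 = 1088/2 = 544.0000

544.0000 sq units


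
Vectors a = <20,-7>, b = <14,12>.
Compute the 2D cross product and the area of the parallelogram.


cross = 20*12 + 7*14 = 240 + 98 = 338
Parallelogram area = |338| = 338

cross = 338, parallelogram area = 338


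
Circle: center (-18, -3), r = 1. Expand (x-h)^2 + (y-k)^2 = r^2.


(x+ 18)^2 + (y+ 3)^2 = 1^2
D = -2h = 36, E = -2k = 6
F = h^2+k^2-r^2 = 324+9-1 = 332

x^2 + y^2 + 36x + 6y + 332 = 0


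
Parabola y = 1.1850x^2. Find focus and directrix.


a = 1.1850
1/(4a) = 0.2110
Focus = (0, 0.2110)
Directrix: y = -0.2110

Focus = (0, 0.2110), Directrix: y = -0.2110


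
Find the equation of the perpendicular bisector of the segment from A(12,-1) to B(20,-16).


Midpoint = (16, -8.5)
Slope of AB = dy/dx = -15/8 = -1.8750
Perp slope = -dx/dy = 8/15 = 0.5333
b = My - (perp slope)*Mx = -8.5 + (8*16)/(-15) = -8.5 - 8.5333 = -17.0333

y = 0.5333x - 17.0333


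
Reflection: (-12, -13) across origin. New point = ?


Reflection rule for origin: (-x, -y)
(-12, -13) -> (12, 13)

(12, 13)


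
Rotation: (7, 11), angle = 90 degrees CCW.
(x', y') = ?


cos(90) = 0, sin(90) = 1
x' = 7*0 - 11*1 = -11
y' = 7*1 + 11*0 = 7

(-11, 7)


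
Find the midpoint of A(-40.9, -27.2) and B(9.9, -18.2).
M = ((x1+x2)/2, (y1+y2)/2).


Mx = (-40.9 + 9.9)/2 = -31.0/2 = -15.5000
My = (-27.2 - 18.2)/2 = -45.4/2 = -22.7000

(-15.5000, -22.7000)


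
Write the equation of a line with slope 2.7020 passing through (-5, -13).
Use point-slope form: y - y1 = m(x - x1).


y + 13 = 2.7020(x + 5)
y = 2.7020x - 13 - 2.7020*(-5)
y = 2.7020x + 0.5100

y = 2.7020x + 0.5100


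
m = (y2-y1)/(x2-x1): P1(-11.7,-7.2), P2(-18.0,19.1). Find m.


dy = 19.1 + 7.2 = 26.3
dx = -18.0 + 11.7 = -6.3
m = 26.3/(-6.3) = -4.1746

m = -4.1746


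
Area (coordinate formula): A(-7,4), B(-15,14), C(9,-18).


-7*(14+ 18) = -224
-15*(-18-4) = 330
9*(4-14) = -90
sum = 16
Area = |16|/2 = 8.0000

8.0000 sq units


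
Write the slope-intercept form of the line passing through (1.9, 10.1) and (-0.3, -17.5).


m = (-27.6)/(-2.2) = 12.5455
b = y1 - m*x1 = 10.1 - (-27.6*1.9)/(-2.2) = 10.1 - 23.8364 = -13.7364

y = 12.5455x - 13.7364


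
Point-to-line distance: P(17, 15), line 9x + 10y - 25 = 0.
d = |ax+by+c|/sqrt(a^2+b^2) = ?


|9*17 + 10*15 - 25| = |278| = 278
sqrt(81 + 100) = sqrt(181) = 13.4536
d = 278/sqrt(181) = 20.6636

20.6636


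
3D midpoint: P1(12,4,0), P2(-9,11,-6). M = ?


Mx = (12- 9)/2 = 1.5000
My = (4+11)/2 = 7.5000
Mz = (0- 6)/2 = -3.0000

M = (1.5000, 7.5000, -3.0000)


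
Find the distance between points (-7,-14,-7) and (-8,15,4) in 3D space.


dx=-1, dy=29, dz=11
d = sqrt(1+841+121) = sqrt(963) = 31.0322

31.0322


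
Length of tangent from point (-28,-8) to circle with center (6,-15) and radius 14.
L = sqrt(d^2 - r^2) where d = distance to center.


d = sqrt((-28-6)^2 + (-8+ 15)^2) = sqrt(1156+49) = 34.7131
L = sqrt(1205.0000 - 196) = sqrt(1009.0000) = 31.7648

31.7648


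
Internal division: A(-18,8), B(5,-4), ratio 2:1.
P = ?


Px = (2*5 + 1*(-18))/3 = -8/3 = -2.6667
Py = (2*(-4) + 1*8)/3 = 0/3 = 0

P = (-2.6667, 0)


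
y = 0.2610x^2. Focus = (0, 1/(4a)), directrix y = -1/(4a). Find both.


a = 0.2610
1/(4a) = 0.9579
Focus = (0, 0.9579)
Directrix: y = -0.9579

Focus = (0, 0.9579), Directrix: y = -0.9579


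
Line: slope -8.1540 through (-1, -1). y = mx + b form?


y + 1 = -8.1540(x + 1)
y = -8.1540x - 1 + 8.1540*(-1)
y = -8.1540x - 9.1540

y = -8.1540x - 9.1540


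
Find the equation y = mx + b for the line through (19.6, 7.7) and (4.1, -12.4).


m = (-20.1)/(-15.5) = 1.2968
b = y1 - m*x1 = 7.7 - (-20.1*19.6)/(-15.5) = 7.7 - 25.4168 = -17.7168

y = 1.2968x - 17.7168


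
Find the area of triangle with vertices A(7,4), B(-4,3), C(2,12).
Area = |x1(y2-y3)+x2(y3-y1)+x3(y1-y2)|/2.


7*(3-12) = -63
-4*(12-4) = -32
2*(4-3) = 2
sum = -93
Area = |-93|/2 = 46.5000

46.5000 sq units


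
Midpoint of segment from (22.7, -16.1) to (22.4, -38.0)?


Mx = (22.7 + 22.4)/2 = 45.1/2 = 22.5500
My = (-16.1 - 38.0)/2 = -54.1/2 = -27.0500

(22.5500, -27.0500)


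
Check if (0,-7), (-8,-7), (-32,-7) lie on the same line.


0*(-7+ 7) - 8*(-7+ 7) - 32*(-7+ 7)
= 0 + 0 + 0 = 0

Yes, collinear (determinant = 0)


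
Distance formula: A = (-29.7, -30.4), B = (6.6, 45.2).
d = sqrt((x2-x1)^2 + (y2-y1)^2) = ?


dx = 6.6 + 29.7 = 36.3
dy = 45.2 + 30.4 = 75.6
d = sqrt(1317.69 + 5715.36) = sqrt(7033.05) = 83.8633

83.8633


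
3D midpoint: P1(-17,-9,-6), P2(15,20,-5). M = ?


Mx = (-17+15)/2 = -1.0000
My = (-9+20)/2 = 5.5000
Mz = (-6- 5)/2 = -5.5000

M = (-1.0000, 5.5000, -5.5000)


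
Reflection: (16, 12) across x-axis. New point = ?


Reflection rule for x-axis: (x, -y)
(16, 12) -> (16, -12)

(16, -12)


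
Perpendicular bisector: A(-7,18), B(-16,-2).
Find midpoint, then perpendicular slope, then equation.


Midpoint = (-11.5, 8)
Slope of AB = dy/dx = -20/(-9) = 2.2222
Perp slope = -dx/dy = -9/20 = -0.4500
b = My - (perp slope)*Mx = 8 + (-9*(-11.5))/(-20) = 8 - 5.1750 = 2.8250

y = -0.4500x + 2.8250


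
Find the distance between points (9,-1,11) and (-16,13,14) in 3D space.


dx=-25, dy=14, dz=3
d = sqrt(625+196+9) = sqrt(830) = 28.8097

28.8097


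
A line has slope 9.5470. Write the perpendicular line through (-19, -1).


Perpendicular slope = -1/m1 = -1/9.5470 = -0.1047
b2 = y0 - m2*x0 = -1 - 19/9.5470 = -1 - 1.9902 = -2.9902

y = -0.1047x - 2.9902


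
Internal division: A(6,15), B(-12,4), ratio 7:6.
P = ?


Px = (7*(-12) + 6*6)/13 = -48/13 = -3.6923
Py = (7*4 + 6*15)/13 = 118/13 = 9.0769

P = (-3.6923, 9.0769)


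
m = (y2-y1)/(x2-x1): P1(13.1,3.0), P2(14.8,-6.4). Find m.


dy = -6.4 - 3.0 = -9.4
dx = 14.8 - 13.1 = 1.7
m = -9.4/1.7 = -5.5294

m = -5.5294


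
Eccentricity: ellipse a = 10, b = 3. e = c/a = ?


c = sqrt(100-9) = sqrt(91) = 9.5394
e = c/a = sqrt(91)/10 = 0.9539

e = 0.9539


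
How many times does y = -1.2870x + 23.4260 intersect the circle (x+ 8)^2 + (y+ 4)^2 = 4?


Substitute y = -1.2870x + 23.4260: (x+ 8)^2 + (-1.2870x+23.4260+ 4)^2 = 4
Expand to Ax^2 + Bx + C = 0, where b-k = 27.426
A = 1+m^2 = 2.656369
B = 2(m(b-k) - h) = 2(-1.2870*27.426 + 8) = -54.594524
C = h^2 + (b-k)^2 - r^2 = 64 + 752.185476 - 4 = 812.185476
disc = B^2-4AC = 2980.5621 - 8629.8573 = -5649.2952
disc < 0

0 intersection points


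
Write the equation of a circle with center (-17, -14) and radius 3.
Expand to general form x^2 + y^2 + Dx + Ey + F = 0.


(x+ 17)^2 + (y+ 14)^2 = 3^2
D = -2h = 34, E = -2k = 28
F = h^2+k^2-r^2 = 289+196-9 = 476

x^2 + y^2 + 34x + 28y + 476 = 0


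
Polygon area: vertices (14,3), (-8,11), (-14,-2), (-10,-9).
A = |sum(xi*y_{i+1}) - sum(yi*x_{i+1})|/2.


sum(xi*y_{i+1}) = 14*11 - 8*(-2) - 14*(-9) - 10*3 = 266
sum(yi*x_{i+1}) = 3*(-8) + 11*(-14) - 2*(-10) - 9*14 = -284
Area = |266 + 284|/2 = 550/2 = 275.0000

275.0000 sq units


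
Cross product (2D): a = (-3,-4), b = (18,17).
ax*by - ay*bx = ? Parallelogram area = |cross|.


cross = -3*17 + 4*18 = -51 + 72 = 21
Parallelogram area = |21| = 21

cross = 21, parallelogram area = 21


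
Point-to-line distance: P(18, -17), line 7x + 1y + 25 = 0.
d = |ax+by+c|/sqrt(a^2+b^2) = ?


|7*18 + 1*(-17) + 25| = |134| = 134
sqrt(49 + 1) = sqrt(50) = 7.0711
d = 134/sqrt(50) = 18.9505

18.9505


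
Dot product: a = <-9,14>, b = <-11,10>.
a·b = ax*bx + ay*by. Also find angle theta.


a·b = -9*(-11) + 14*10 = 99 + 140 = 239
|a| = sqrt(81+196) = 16.6433
|b| = sqrt(121+100) = 14.8661
cos(theta) = 239/(sqrt(277)*sqrt(221)) = 239/sqrt(61217) = 0.965966
theta = arccos(239/sqrt(61217)) = 14.9911 degrees

a·b = 239, theta = 14.9911 deg


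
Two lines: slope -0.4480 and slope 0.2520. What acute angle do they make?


m1-m2 = -0.7
1+m1*m2 = 0.887104
tan(theta) = |-0.7/0.887104| = 0.789084
theta = arctan(|-0.7/0.887104|) = 38.2764 degrees (acute angle)

38.2764 degrees


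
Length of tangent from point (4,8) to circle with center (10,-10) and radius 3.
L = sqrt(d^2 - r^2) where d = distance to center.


d = sqrt((4-10)^2 + (8+ 10)^2) = sqrt(36+324) = 18.9737
L = sqrt(360.0000 - 9) = sqrt(351.0000) = 18.7350

18.7350


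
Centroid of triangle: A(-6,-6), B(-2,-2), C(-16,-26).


Gx = (-6- 2- 16)/3 = -24/3 = -8.0000
Gy = (-6- 2- 26)/3 = -34/3 = -11.3333

G = (-8.0000, -11.3333)


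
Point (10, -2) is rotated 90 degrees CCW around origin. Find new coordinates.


cos(90) = 0, sin(90) = 1
x' = 10*0 + 2*1 = 2
y' = 10*1 - 2*0 = 10

(2, 10)


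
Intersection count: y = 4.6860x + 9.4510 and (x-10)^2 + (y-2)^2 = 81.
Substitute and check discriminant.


Substitute y = 4.6860x + 9.4510: (x-10)^2 + (4.6860x+9.4510-2)^2 = 81
Expand to Ax^2 + Bx + C = 0, where b-k = 7.451
A = 1+m^2 = 22.958596
B = 2(m(b-k) - h) = 2(4.6860*7.451 - 10) = 49.830772
C = h^2 + (b-k)^2 - r^2 = 100 + 55.517401 - 81 = 74.517401
disc = B^2-4AC = 2483.1058 - 6843.2596 = -4360.1538
disc < 0

0 intersection points


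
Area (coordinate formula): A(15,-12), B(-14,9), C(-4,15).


15*(9-15) = -90
-14*(15+ 12) = -378
-4*(-12-9) = 84
sum = -384
Area = |-384|/2 = 192.0000

192.0000 sq units


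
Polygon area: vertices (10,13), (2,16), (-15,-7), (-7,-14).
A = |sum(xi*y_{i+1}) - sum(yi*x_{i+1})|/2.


sum(xi*y_{i+1}) = 10*16 + 2*(-7) - 15*(-14) - 7*13 = 265
sum(yi*x_{i+1}) = 13*2 + 16*(-15) - 7*(-7) - 14*10 = -305
Area = |265 + 305|/2 = 570/2 = 285.0000

285.0000 sq units


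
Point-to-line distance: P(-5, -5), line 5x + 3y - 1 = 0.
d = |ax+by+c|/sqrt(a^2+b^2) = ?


|5*(-5) + 3*(-5) - 1| = |-41| = 41
sqrt(25 + 9) = sqrt(34) = 5.8310
d = 41/sqrt(34) = 7.0314

7.0314


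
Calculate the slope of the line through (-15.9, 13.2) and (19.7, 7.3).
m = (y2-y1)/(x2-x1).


dy = 7.3 - 13.2 = -5.9
dx = 19.7 + 15.9 = 35.6
m = -5.9/35.6 = -0.1657

m = -0.1657


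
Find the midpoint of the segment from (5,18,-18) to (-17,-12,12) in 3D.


Mx = (5- 17)/2 = -6.0000
My = (18- 12)/2 = 3.0000
Mz = (-18+12)/2 = -3.0000

M = (-6.0000, 3.0000, -3.0000)


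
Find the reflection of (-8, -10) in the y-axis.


Reflection rule for y-axis: (-x, y)
(-8, -10) -> (8, -10)

(8, -10)


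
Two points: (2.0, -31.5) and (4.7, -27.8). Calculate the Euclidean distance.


dx = 4.7 - 2.0 = 2.7
dy = -27.8 + 31.5 = 3.7
d = sqrt(7.29 + 13.69) = sqrt(20.98) = 4.5804

4.5804


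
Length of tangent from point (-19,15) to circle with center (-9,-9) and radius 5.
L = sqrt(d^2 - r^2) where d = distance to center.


d = sqrt((-19+ 9)^2 + (15+ 9)^2) = sqrt(100+576) = 26.0000
L = sqrt(676.0000 - 25) = sqrt(651.0000) = 25.5147

25.5147


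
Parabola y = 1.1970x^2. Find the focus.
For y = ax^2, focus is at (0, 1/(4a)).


a = 1.1970
4a = 4.7880
focus = (0, 1/4.7880) = (0, 0.2089)

Focus = (0, 0.2089)


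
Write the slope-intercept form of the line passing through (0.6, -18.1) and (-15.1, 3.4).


m = (21.5)/(-15.7) = -1.3694
b = y1 - m*x1 = -18.1 - (21.5*0.6)/(-15.7) = -18.1 + 0.8217 = -17.2783

y = -1.3694x - 17.2783


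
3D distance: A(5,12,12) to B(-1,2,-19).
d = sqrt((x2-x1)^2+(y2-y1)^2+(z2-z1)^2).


dx=-6, dy=-10, dz=-31
d = sqrt(36+100+961) = sqrt(1097) = 33.1210

33.1210


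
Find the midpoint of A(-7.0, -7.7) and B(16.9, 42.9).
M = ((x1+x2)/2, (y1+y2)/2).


Mx = (-7.0 + 16.9)/2 = 9.9/2 = 4.9500
My = (-7.7 + 42.9)/2 = 35.2/2 = 17.6000

(4.9500, 17.6000)


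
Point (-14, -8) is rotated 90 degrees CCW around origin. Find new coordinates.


cos(90) = 0, sin(90) = 1
x' = -14*0 + 8*1 = 8
y' = -14*1 - 8*0 = -14

(8, -14)


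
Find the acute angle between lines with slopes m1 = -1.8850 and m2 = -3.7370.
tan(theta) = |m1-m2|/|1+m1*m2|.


m1-m2 = 1.852
1+m1*m2 = 8.044245
tan(theta) = |1.852/8.044245| = 0.230227
theta = arctan(|1.852/8.044245|) = 12.9651 degrees (acute angle)

12.9651 degrees


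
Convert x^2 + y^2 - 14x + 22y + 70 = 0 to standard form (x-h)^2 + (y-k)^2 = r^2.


h = -D/2 = 14/2 = 7
k = -E/2 = -22/2 = -11
r^2 = h^2 + k^2 - F = 49 + 121 - 70 = 100
r = 10

Center (7, -11), radius = 10


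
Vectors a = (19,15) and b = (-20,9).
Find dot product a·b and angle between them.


a·b = 19*(-20) + 15*9 = -380 + 135 = -245
|a| = sqrt(361+225) = 24.2074
|b| = sqrt(400+81) = 21.9317
cos(theta) = -245/(sqrt(586)*sqrt(481)) = -245/sqrt(281866) = -0.461471
theta = arccos(-245/sqrt(281866)) = 117.4821 degrees

a·b = -245, theta = 117.4821 deg


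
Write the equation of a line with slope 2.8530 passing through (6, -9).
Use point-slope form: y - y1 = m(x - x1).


y + 9 = 2.8530(x - 6)
y = 2.8530x - 9 - 2.8530*6
y = 2.8530x - 26.1180

y = 2.8530x - 26.1180


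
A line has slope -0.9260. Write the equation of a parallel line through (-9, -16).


Parallel lines have equal slopes.
m2 = -0.9260
b2 = -16 + 0.9260*(-9) = -24.3340

y = -0.9260x - 24.3340


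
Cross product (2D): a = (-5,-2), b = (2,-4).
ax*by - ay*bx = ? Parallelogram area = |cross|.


cross = -5*(-4) + 2*2 = 20 + 4 = 24
Parallelogram area = |24| = 24

cross = 24, parallelogram area = 24


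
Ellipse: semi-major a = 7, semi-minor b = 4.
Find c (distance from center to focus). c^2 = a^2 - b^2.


c^2 = 7^2 - 4^2 = 49 - 16 = 33
c = sqrt(33) = 5.7446

c = 5.7446


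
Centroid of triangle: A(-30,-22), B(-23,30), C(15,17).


Gx = (-30- 23+15)/3 = -38/3 = -12.6667
Gy = (-22+30+17)/3 = 25/3 = 8.3333

G = (-12.6667, 8.3333)


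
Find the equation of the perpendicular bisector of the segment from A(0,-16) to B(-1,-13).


Midpoint = (-0.5, -14.5)
Slope of AB = dy/dx = 3/(-1) = -3.0000
Perp slope = -dx/dy = 1/3 = 0.3333
b = My - (perp slope)*Mx = -14.5 + (-1*(-0.5))/3 = -14.5 + 0.1667 = -14.3333

y = 0.3333x - 14.3333


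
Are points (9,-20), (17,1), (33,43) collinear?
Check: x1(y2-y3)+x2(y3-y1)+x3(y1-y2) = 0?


9*(1-43) + 17*(43+ 20) + 33*(-20-1)
= -378 + 1071 - 693 = 0

Yes, collinear (determinant = 0)


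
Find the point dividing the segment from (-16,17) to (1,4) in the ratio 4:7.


Px = (4*1 + 7*(-16))/11 = -108/11 = -9.8182
Py = (4*4 + 7*17)/11 = 135/11 = 12.2727

P = (-9.8182, 12.2727)


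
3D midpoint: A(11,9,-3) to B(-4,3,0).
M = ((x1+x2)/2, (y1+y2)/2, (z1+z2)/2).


Mx = (11- 4)/2 = 3.5000
My = (9+3)/2 = 6.0000
Mz = (-3+0)/2 = -1.5000

M = (3.5000, 6.0000, -1.5000)


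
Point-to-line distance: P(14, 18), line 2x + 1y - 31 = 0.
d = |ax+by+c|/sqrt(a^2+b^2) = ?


|2*14 + 1*18 - 31| = |15| = 15
sqrt(4 + 1) = sqrt(5) = 2.2361
d = 15/sqrt(5) = 6.7082

6.7082


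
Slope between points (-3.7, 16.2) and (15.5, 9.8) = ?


dy = 9.8 - 16.2 = -6.4
dx = 15.5 + 3.7 = 19.2
m = -6.4/19.2 = -0.3333

m = -0.3333


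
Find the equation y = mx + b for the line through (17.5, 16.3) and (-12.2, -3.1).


m = (-19.4)/(-29.7) = 0.6532
b = y1 - m*x1 = 16.3 - (-19.4*17.5)/(-29.7) = 16.3 - 11.4310 = 4.8690

y = 0.6532x + 4.8690


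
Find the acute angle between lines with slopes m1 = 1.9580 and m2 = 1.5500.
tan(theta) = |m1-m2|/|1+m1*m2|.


m1-m2 = 0.408
1+m1*m2 = 4.0349
tan(theta) = |0.408/4.0349| = 0.101118
theta = arctan(|0.408/4.0349|) = 5.7740 degrees (acute angle)

5.7740 degrees


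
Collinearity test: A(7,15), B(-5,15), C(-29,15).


7*(15-15) - 5*(15-15) - 29*(15-15)
= 0 + 0 + 0 = 0

Yes, collinear (determinant = 0)


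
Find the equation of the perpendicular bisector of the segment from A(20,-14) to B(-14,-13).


Midpoint = (3, -13.5)
Slope of AB = dy/dx = 1/(-34) = -0.0294
Perp slope = -dx/dy = 34/1 = 34.0000
b = My - (perp slope)*Mx = -13.5 + (-34*3)/1 = -13.5 - 102.0000 = -115.5000

y = 34.0000x - 115.5000


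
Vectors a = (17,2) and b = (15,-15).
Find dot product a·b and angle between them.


a·b = 17*15 + 2*(-15) = 255 - 30 = 225
|a| = sqrt(289+4) = 17.1172
|b| = sqrt(225+225) = 21.2132
cos(theta) = 225/(sqrt(293)*sqrt(450)) = 225/sqrt(131850) = 0.619644
theta = arccos(225/sqrt(131850)) = 51.7098 degrees

a·b = 225, theta = 51.7098 deg


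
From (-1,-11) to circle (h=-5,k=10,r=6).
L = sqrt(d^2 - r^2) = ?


d = sqrt((-1+ 5)^2 + (-11-10)^2) = sqrt(16+441) = 21.3776
L = sqrt(457.0000 - 36) = sqrt(421.0000) = 20.5183

20.5183


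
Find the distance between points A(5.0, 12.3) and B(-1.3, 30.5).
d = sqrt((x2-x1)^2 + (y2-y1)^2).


dx = -1.3 - 5.0 = -6.3
dy = 30.5 - 12.3 = 18.2
d = sqrt(39.69 + 331.24) = sqrt(370.93) = 19.2595

19.2595


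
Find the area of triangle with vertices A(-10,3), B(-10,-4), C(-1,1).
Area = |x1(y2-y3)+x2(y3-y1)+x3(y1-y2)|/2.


-10*(-4-1) = 50
-10*(1-3) = 20
-1*(3+ 4) = -7
sum = 63
Area = |63|/2 = 31.5000

31.5000 sq units


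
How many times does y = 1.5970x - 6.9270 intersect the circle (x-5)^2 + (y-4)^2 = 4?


Substitute y = 1.5970x - 6.9270: (x-5)^2 + (1.5970x- 6.9270-4)^2 = 4
Expand to Ax^2 + Bx + C = 0, where b-k = -10.927
A = 1+m^2 = 3.550409
B = 2(m(b-k) - h) = 2(1.5970*(-10.927) - 5) = -44.900838
C = h^2 + (b-k)^2 - r^2 = 25 + 119.399329 - 4 = 140.399329
disc = B^2-4AC = 2016.0853 - 1993.9002 = 22.1851
disc > 0

2 intersection points


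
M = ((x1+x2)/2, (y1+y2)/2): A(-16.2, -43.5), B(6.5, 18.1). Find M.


Mx = (-16.2 + 6.5)/2 = -9.7/2 = -4.8500
My = (-43.5 + 18.1)/2 = -25.4/2 = -12.7000

(-4.8500, -12.7000)


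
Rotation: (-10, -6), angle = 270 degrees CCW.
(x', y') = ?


cos(270) = 0, sin(270) = -1
x' = -10*0 + 6*(-1) = -6
y' = -10*(-1) - 6*0 = 10

(-6, 10)


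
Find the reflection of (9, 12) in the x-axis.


Reflection rule for x-axis: (x, -y)
(9, 12) -> (9, -12)

(9, -12)


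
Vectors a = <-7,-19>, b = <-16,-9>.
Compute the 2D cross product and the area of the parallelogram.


cross = -7*(-9) + 19*(-16) = 63 - 304 = -241
Parallelogram area = |-241| = 241

cross = -241, parallelogram area = 241


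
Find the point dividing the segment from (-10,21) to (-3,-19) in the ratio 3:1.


Px = (3*(-3) + 1*(-10))/4 = -19/4 = -4.7500
Py = (3*(-19) + 1*21)/4 = -36/4 = -9.0000

P = (-4.7500, -9.0000)


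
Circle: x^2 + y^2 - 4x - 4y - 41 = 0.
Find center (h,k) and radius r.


h = -D/2 = 4/2 = 2
k = -E/2 = 4/2 = 2
r^2 = h^2 + k^2 - F = 4 + 4 + 41 = 49
r = 7

Center (2, 2), radius = 7


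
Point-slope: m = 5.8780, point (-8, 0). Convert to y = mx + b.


y - 0 = 5.8780(x + 8)
y = 5.8780x + 0 - 5.8780*(-8)
y = 5.8780x + 47.0240

y = 5.8780x + 47.0240


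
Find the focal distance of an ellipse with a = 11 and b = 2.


c^2 = 11^2 - 2^2 = 121 - 4 = 117
c = sqrt(117) = 10.8167

c = 10.8167


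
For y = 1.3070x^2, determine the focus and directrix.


a = 1.3070
1/(4a) = 0.1913
Focus = (0, 0.1913)
Directrix: y = -0.1913

Focus = (0, 0.1913), Directrix: y = -0.1913


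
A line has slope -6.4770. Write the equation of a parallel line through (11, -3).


Parallel lines have equal slopes.
m2 = -6.4770
b2 = -3 + 6.4770*11 = 68.2470

y = -6.4770x + 68.2470


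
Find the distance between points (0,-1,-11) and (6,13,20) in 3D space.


dx=6, dy=14, dz=31
d = sqrt(36+196+961) = sqrt(1193) = 34.5398

34.5398


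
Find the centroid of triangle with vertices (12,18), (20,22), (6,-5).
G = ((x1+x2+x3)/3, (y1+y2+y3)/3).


Gx = (12+20+6)/3 = 38/3 = 12.6667
Gy = (18+22- 5)/3 = 35/3 = 11.6667

G = (12.6667, 11.6667)


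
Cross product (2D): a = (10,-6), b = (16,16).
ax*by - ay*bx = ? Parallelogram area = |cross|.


cross = 10*16 + 6*16 = 160 + 96 = 256
Parallelogram area = |256| = 256

cross = 256, parallelogram area = 256


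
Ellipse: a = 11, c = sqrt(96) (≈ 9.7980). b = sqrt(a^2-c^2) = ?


b^2 = 11^2 - (sqrt(96))^2 = 121 - 96 = 25
b = sqrt(25) = 5

b = 5


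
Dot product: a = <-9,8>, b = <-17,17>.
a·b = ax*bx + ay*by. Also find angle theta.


a·b = -9*(-17) + 8*17 = 153 + 136 = 289
|a| = sqrt(81+64) = 12.0416
|b| = sqrt(289+289) = 24.0416
cos(theta) = 289/(sqrt(145)*sqrt(578)) = 289/sqrt(83810) = 0.998274
theta = arccos(289/sqrt(83810)) = 3.3665 degrees

a·b = 289, theta = 3.3665 deg


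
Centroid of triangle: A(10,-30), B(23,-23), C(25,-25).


Gx = (10+23+25)/3 = 58/3 = 19.3333
Gy = (-30- 23- 25)/3 = -78/3 = -26.0000

G = (19.3333, -26.0000)


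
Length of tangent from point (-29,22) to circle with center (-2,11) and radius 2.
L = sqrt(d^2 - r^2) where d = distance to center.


d = sqrt((-29+ 2)^2 + (22-11)^2) = sqrt(729+121) = 29.1548
L = sqrt(850.0000 - 4) = sqrt(846.0000) = 29.0861

29.0861


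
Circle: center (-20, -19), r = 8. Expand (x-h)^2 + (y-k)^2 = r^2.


(x+ 20)^2 + (y+ 19)^2 = 8^2
D = -2h = 40, E = -2k = 38
F = h^2+k^2-r^2 = 400+361-64 = 697

x^2 + y^2 + 40x + 38y + 697 = 0


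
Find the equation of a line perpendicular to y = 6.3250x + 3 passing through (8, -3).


Perpendicular slope = -1/m1 = -1/6.3250 = -0.1581
b2 = y0 - m2*x0 = -3 + 8/6.3250 = -3 + 1.2648 = -1.7352

y = -0.1581x - 1.7352


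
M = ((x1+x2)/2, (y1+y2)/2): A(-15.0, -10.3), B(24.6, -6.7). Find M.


Mx = (-15.0 + 24.6)/2 = 9.6/2 = 4.8000
My = (-10.3 - 6.7)/2 = -17.0/2 = -8.5000

(4.8000, -8.5000)


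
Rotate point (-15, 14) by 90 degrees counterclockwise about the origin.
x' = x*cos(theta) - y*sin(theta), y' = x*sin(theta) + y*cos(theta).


cos(90) = 0, sin(90) = 1
x' = -15*0 - 14*1 = -14
y' = -15*1 + 14*0 = -15

(-14, -15)


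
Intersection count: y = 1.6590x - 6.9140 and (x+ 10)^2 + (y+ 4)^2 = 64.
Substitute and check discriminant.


Substitute y = 1.6590x - 6.9140: (x+ 10)^2 + (1.6590x- 6.9140+ 4)^2 = 64
Expand to Ax^2 + Bx + C = 0, where b-k = -2.914
A = 1+m^2 = 3.752281
B = 2(m(b-k) - h) = 2(1.6590*(-2.914) + 10) = 10.331348
C = h^2 + (b-k)^2 - r^2 = 100 + 8.491396 - 64 = 44.491396
disc = B^2-4AC = 106.7368 - 667.7769 = -561.0401
disc < 0

0 intersection points


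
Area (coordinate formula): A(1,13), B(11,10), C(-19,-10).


1*(10+ 10) = 20
11*(-10-13) = -253
-19*(13-10) = -57
sum = -290
Area = |-290|/2 = 145.0000

145.0000 sq units


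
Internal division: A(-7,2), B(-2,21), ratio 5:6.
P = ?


Px = (5*(-2) + 6*(-7))/11 = -52/11 = -4.7273
Py = (5*21 + 6*2)/11 = 117/11 = 10.6364

P = (-4.7273, 10.6364)


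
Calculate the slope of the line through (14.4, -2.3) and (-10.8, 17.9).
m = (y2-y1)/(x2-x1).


dy = 17.9 + 2.3 = 20.2
dx = -10.8 - 14.4 = -25.2
m = 20.2/(-25.2) = -0.8016

m = -0.8016


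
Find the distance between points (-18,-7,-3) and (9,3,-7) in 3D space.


dx=27, dy=10, dz=-4
d = sqrt(729+100+16) = sqrt(845) = 29.0689

29.0689


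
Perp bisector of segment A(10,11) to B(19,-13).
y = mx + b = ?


Midpoint = (14.5, -1)
Slope of AB = dy/dx = -24/9 = -2.6667
Perp slope = -dx/dy = 9/24 = 0.3750
b = My - (perp slope)*Mx = -1 + (9*14.5)/(-24) = -1 - 5.4375 = -6.4375

y = 0.3750x - 6.4375


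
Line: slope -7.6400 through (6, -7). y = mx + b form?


y + 7 = -7.6400(x - 6)
y = -7.6400x - 7 + 7.6400*6
y = -7.6400x + 38.8400

y = -7.6400x + 38.8400


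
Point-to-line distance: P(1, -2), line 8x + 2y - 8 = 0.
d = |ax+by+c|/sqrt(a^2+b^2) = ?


|8*1 + 2*(-2) - 8| = |-4| = 4
sqrt(64 + 4) = sqrt(68) = 8.2462
d = 4/sqrt(68) = 0.4851

0.4851


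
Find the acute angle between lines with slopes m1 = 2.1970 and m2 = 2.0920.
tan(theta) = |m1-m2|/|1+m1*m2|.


m1-m2 = 0.105
1+m1*m2 = 5.596124
tan(theta) = |0.105/5.596124| = 0.018763
theta = arctan(|0.105/5.596124|) = 1.0749 degrees (acute angle)

1.0749 degrees


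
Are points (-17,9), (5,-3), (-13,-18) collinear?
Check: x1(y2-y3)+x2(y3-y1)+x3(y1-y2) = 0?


-17*(-3+ 18) + 5*(-18-9) - 13*(9+ 3)
= -255 - 135 - 156 = -546

No, not collinear (determinant = -546)


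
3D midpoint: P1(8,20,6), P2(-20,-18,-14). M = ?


Mx = (8- 20)/2 = -6.0000
My = (20- 18)/2 = 1.0000
Mz = (6- 14)/2 = -4.0000

M = (-6.0000, 1.0000, -4.0000)


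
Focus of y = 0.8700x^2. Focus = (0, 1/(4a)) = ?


a = 0.8700
4a = 3.4800
focus = (0, 1/3.4800) = (0, 0.2874)

Focus = (0, 0.2874)


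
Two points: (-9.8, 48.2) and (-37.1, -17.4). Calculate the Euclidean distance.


dx = -37.1 + 9.8 = -27.3
dy = -17.4 - 48.2 = -65.6
d = sqrt(745.29 + 4303.36) = sqrt(5048.65) = 71.0539

71.0539


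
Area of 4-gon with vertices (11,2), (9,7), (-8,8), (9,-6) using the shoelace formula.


sum(xi*y_{i+1}) = 11*7 + 9*8 - 8*(-6) + 9*2 = 215
sum(yi*x_{i+1}) = 2*9 + 7*(-8) + 8*9 - 6*11 = -32
Area = |215 + 32|/2 = 247/2 = 123.5000

123.5000 sq units


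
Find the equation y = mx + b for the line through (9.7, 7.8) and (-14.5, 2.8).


m = (-5.0)/(-24.2) = 0.2066
b = y1 - m*x1 = 7.8 - (-5.0*9.7)/(-24.2) = 7.8 - 2.0041 = 5.7959

y = 0.2066x + 5.7959


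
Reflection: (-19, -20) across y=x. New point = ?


Reflection rule for y=x: (y, x)
(-19, -20) -> (-20, -19)

(-20, -19)


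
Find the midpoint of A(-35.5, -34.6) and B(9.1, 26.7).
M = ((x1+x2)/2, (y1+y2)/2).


Mx = (-35.5 + 9.1)/2 = -26.4/2 = -13.2000
My = (-34.6 + 26.7)/2 = -7.9/2 = -3.9500

(-13.2000, -3.9500)


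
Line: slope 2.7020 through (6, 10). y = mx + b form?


y - 10 = 2.7020(x - 6)
y = 2.7020x + 10 - 2.7020*6
y = 2.7020x - 6.2120

y = 2.7020x - 6.2120


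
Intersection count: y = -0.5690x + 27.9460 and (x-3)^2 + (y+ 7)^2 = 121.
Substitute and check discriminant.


Substitute y = -0.5690x + 27.9460: (x-3)^2 + (-0.5690x+27.9460+ 7)^2 = 121
Expand to Ax^2 + Bx + C = 0, where b-k = 34.946
A = 1+m^2 = 1.323761
B = 2(m(b-k) - h) = 2(-0.5690*34.946 - 3) = -45.768548
C = h^2 + (b-k)^2 - r^2 = 9 + 1221.222916 - 121 = 1109.222916
disc = B^2-4AC = 2094.7600 - 5873.3841 = -3778.6241
disc < 0

0 intersection points


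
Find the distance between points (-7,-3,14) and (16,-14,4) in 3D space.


dx=23, dy=-11, dz=-10
d = sqrt(529+121+100) = sqrt(750) = 27.3861

27.3861


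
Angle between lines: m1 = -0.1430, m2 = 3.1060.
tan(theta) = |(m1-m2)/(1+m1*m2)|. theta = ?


m1-m2 = -3.249
1+m1*m2 = 0.555842
tan(theta) = |-3.249/0.555842| = 5.845186
theta = arctan(|-3.249/0.555842|) = 80.2918 degrees (acute angle)

80.2918 degrees


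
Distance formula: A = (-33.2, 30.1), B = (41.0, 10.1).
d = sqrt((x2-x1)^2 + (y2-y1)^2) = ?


dx = 41.0 + 33.2 = 74.2
dy = 10.1 - 30.1 = -20.0
d = sqrt(5505.64 + 400.0) = sqrt(5905.64) = 76.8482

76.8482


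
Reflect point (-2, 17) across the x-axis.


Reflection rule for x-axis: (x, -y)
(-2, 17) -> (-2, -17)

(-2, -17)


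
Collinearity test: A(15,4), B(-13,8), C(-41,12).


15*(8-12) - 13*(12-4) - 41*(4-8)
= -60 - 104 + 164 = 0

Yes, collinear (determinant = 0)


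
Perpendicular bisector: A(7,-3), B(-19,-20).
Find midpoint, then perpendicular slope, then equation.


Midpoint = (-6, -11.5)
Slope of AB = dy/dx = -17/(-26) = 0.6538
Perp slope = -dx/dy = -26/17 = -1.5294
b = My - (perp slope)*Mx = -11.5 + (-26*(-6))/(-17) = -11.5 - 9.1765 = -20.6765

y = -1.5294x - 20.6765


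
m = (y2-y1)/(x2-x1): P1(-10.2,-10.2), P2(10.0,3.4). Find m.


dy = 3.4 + 10.2 = 13.6
dx = 10.0 + 10.2 = 20.2
m = 13.6/20.2 = 0.6733

m = 0.6733


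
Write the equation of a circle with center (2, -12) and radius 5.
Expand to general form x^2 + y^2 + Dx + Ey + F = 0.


(x-2)^2 + (y+ 12)^2 = 5^2
D = -2h = -4, E = -2k = 24
F = h^2+k^2-r^2 = 4+144-25 = 123

x^2 + y^2 - 4x + 24y + 123 = 0


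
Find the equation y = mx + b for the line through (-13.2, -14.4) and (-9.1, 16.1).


m = (30.5)/(4.1) = 7.4390
b = y1 - m*x1 = -14.4 - (30.5*(-13.2))/(4.1) = -14.4 + 98.1951 = 83.7951

y = 7.4390x + 83.7951


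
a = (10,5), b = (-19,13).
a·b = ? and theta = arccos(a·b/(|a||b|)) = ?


a·b = 10*(-19) + 5*13 = -190 + 65 = -125
|a| = sqrt(100+25) = 11.1803
|b| = sqrt(361+169) = 23.0217
cos(theta) = -125/(sqrt(125)*sqrt(530)) = -125/sqrt(66250) = -0.485643
theta = arccos(-125/sqrt(66250)) = 119.0546 degrees

a·b = -125, theta = 119.0546 deg


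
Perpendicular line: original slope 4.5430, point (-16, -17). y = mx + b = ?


Perpendicular slope = -1/m1 = -1/4.5430 = -0.2201
b2 = y0 - m2*x0 = -17 - 16/4.5430 = -17 - 3.5219 = -20.5219

y = -0.2201x - 20.5219


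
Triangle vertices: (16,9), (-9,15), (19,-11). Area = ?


16*(15+ 11) = 416
-9*(-11-9) = 180
19*(9-15) = -114
sum = 482
Area = |482|/2 = 241.0000

241.0000 sq units


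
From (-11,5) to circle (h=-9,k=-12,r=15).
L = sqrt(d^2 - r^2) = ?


d = sqrt((-11+ 9)^2 + (5+ 12)^2) = sqrt(4+289) = 17.1172
L = sqrt(293.0000 - 225) = sqrt(68.0000) = 8.2462

8.2462


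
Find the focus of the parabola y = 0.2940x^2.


a = 0.2940
4a = 1.1760
focus = (0, 1/1.1760) = (0, 0.8503)

Focus = (0, 0.8503)


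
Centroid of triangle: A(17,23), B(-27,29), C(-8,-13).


Gx = (17- 27- 8)/3 = -18/3 = -6.0000
Gy = (23+29- 13)/3 = 39/3 = 13.0000

G = (-6.0000, 13.0000)


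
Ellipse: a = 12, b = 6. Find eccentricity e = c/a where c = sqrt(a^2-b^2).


c = sqrt(144-36) = sqrt(108) = 10.3923
e = c/a = sqrt(108)/12 = 0.8660

e = 0.8660


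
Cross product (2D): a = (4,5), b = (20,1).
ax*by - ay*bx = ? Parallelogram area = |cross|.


cross = 4*1 - 5*20 = 4 - 100 = -96
Parallelogram area = |-96| = 96

cross = -96, parallelogram area = 96


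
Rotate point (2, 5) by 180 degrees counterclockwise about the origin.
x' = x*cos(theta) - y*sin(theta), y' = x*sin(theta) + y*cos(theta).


cos(180) = -1, sin(180) = 0
x' = 2*(-1) - 5*0 = -2
y' = 2*0 + 5*(-1) = -5

(-2, -5)


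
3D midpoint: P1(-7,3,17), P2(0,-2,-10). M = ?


Mx = (-7+0)/2 = -3.5000
My = (3- 2)/2 = 0.5000
Mz = (17- 10)/2 = 3.5000

M = (-3.5000, 0.5000, 3.5000)


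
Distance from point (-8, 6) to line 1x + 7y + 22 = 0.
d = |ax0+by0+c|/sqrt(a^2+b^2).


|1*(-8) + 7*6 + 22| = |56| = 56
sqrt(1 + 49) = sqrt(50) = 7.0711
d = 56/sqrt(50) = 7.9196

7.9196


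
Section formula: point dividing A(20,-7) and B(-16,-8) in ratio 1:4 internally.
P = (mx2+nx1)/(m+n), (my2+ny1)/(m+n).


Px = (1*(-16) + 4*20)/5 = 64/5 = 12.8000
Py = (1*(-8) + 4*(-7))/5 = -36/5 = -7.2000

P = (12.8000, -7.2000)


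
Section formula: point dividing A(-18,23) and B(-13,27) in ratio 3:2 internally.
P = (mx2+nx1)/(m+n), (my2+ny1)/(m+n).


Px = (3*(-13) + 2*(-18))/5 = -75/5 = -15.0000
Py = (3*27 + 2*23)/5 = 127/5 = 25.4000

P = (-15.0000, 25.4000)


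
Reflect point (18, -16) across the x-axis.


Reflection rule for x-axis: (x, -y)
(18, -16) -> (18, 16)

(18, 16)


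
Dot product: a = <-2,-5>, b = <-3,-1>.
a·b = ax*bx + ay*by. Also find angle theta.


a·b = -2*(-3) - 5*(-1) = 6 + 5 = 11
|a| = sqrt(4+25) = 5.3852
|b| = sqrt(9+1) = 3.1623
cos(theta) = 11/(sqrt(29)*sqrt(10)) = 11/sqrt(290) = 0.645942
theta = arccos(11/sqrt(290)) = 49.7636 degrees

a·b = 11, theta = 49.7636 deg


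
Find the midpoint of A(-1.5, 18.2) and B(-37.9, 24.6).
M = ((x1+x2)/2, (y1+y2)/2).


Mx = (-1.5 - 37.9)/2 = -39.4/2 = -19.7000
My = (18.2 + 24.6)/2 = 42.8/2 = 21.4000

(-19.7000, 21.4000)


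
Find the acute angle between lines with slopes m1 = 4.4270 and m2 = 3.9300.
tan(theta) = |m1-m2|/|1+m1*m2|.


m1-m2 = 0.497
1+m1*m2 = 18.39811
tan(theta) = |0.497/18.39811| = 0.027014
theta = arctan(|0.497/18.39811|) = 1.5474 degrees (acute angle)

1.5474 degrees


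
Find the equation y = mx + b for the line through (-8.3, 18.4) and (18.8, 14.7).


m = (-3.7)/(27.1) = -0.1365
b = y1 - m*x1 = 18.4 - (-3.7*(-8.3))/(27.1) = 18.4 - 1.1332 = 17.2668

y = -0.1365x + 17.2668


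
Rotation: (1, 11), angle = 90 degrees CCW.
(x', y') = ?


cos(90) = 0, sin(90) = 1
x' = 1*0 - 11*1 = -11
y' = 1*1 + 11*0 = 1

(-11, 1)


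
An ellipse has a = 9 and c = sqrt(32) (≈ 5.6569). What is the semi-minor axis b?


b^2 = 9^2 - (sqrt(32))^2 = 81 - 32 = 49
b = sqrt(49) = 7

b = 7


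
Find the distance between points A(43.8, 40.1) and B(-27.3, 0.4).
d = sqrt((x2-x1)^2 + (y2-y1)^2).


dx = -27.3 - 43.8 = -71.1
dy = 0.4 - 40.1 = -39.7
d = sqrt(5055.21 + 1576.09) = sqrt(6631.3) = 81.4328

81.4328


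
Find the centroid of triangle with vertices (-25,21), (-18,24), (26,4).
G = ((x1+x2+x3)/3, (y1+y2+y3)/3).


Gx = (-25- 18+26)/3 = -17/3 = -5.6667
Gy = (21+24+4)/3 = 49/3 = 16.3333

G = (-5.6667, 16.3333)


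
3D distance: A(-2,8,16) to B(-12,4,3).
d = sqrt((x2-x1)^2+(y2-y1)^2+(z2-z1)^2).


dx=-10, dy=-4, dz=-13
d = sqrt(100+16+169) = sqrt(285) = 16.8819

16.8819


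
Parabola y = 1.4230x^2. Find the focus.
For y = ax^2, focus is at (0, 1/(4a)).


a = 1.4230
4a = 5.6920
focus = (0, 1/5.6920) = (0, 0.1757)

Focus = (0, 0.1757)


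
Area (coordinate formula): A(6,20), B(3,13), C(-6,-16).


6*(13+ 16) = 174
3*(-16-20) = -108
-6*(20-13) = -42
sum = 24
Area = |24|/2 = 12.0000

12.0000 sq units


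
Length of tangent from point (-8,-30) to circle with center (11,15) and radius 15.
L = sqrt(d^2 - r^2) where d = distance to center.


d = sqrt((-8-11)^2 + (-30-15)^2) = sqrt(361+2025) = 48.8467
L = sqrt(2386.0000 - 225) = sqrt(2161.0000) = 46.4866

46.4866


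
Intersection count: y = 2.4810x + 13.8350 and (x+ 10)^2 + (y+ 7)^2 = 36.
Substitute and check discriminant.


Substitute y = 2.4810x + 13.8350: (x+ 10)^2 + (2.4810x+13.8350+ 7)^2 = 36
Expand to Ax^2 + Bx + C = 0, where b-k = 20.835
A = 1+m^2 = 7.155361
B = 2(m(b-k) - h) = 2(2.4810*20.835 + 10) = 123.38327
C = h^2 + (b-k)^2 - r^2 = 100 + 434.097225 - 36 = 498.097225
disc = B^2-4AC = 15223.4313 - 14256.2618 = 967.1695
disc > 0

2 intersection points


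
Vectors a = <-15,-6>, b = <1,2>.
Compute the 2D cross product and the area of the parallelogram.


cross = -15*2 + 6*1 = -30 + 6 = -24
Parallelogram area = |-24| = 24

cross = -24, parallelogram area = 24


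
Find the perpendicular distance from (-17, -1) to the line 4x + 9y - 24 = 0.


|4*(-17) + 9*(-1) - 24| = |-101| = 101
sqrt(16 + 81) = sqrt(97) = 9.8489
d = 101/sqrt(97) = 10.2550

10.2550


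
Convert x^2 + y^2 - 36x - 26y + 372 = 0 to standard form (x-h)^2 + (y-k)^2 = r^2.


h = -D/2 = 36/2 = 18
k = -E/2 = 26/2 = 13
r^2 = h^2 + k^2 - F = 324 + 169 - 372 = 121
r = 11

Center (18, 13), radius = 11


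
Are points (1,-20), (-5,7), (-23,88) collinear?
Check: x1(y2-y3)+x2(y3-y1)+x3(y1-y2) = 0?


1*(7-88) - 5*(88+ 20) - 23*(-20-7)
= -81 - 540 + 621 = 0

Yes, collinear (determinant = 0)


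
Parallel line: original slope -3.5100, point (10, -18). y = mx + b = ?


Parallel lines have equal slopes.
m2 = -3.5100
b2 = -18 + 3.5100*10 = 17.1000

y = -3.5100x + 17.1000


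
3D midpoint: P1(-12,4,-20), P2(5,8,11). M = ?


Mx = (-12+5)/2 = -3.5000
My = (4+8)/2 = 6.0000
Mz = (-20+11)/2 = -4.5000

M = (-3.5000, 6.0000, -4.5000)


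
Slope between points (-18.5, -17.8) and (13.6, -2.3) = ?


dy = -2.3 + 17.8 = 15.5
dx = 13.6 + 18.5 = 32.1
m = 15.5/32.1 = 0.4829

m = 0.4829


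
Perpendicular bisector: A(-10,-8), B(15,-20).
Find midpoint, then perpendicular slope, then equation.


Midpoint = (2.5, -14)
Slope of AB = dy/dx = -12/25 = -0.4800
Perp slope = -dx/dy = 25/12 = 2.0833
b = My - (perp slope)*Mx = -14 + (25*2.5)/(-12) = -14 - 5.2083 = -19.2083

y = 2.0833x - 19.2083


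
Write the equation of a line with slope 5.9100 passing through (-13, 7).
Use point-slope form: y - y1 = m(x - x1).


y - 7 = 5.9100(x + 13)
y = 5.9100x + 7 - 5.9100*(-13)
y = 5.9100x + 83.8300

y = 5.9100x + 83.8300


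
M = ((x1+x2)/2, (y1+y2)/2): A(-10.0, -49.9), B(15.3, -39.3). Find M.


Mx = (-10.0 + 15.3)/2 = 5.3/2 = 2.6500
My = (-49.9 - 39.3)/2 = -89.2/2 = -44.6000

(2.6500, -44.6000)


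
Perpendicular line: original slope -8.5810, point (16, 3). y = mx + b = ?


Perpendicular slope = -1/m1 = -1/(-8.5810) = 0.1165
b2 = y0 - m2*x0 = 3 + 16/(-8.5810) = 3 - 1.8646 = 1.1354

y = 0.1165x + 1.1354


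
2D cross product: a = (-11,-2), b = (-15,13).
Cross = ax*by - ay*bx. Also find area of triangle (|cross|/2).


cross = -11*13 + 2*(-15) = -143 - 30 = -173
Triangle area = |-173|/2 = 173/2 = 86.5000

cross = -173, triangle area = 86.5000


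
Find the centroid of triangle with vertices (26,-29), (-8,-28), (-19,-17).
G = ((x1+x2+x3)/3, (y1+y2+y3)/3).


Gx = (26- 8- 19)/3 = -1/3 = -0.3333
Gy = (-29- 28- 17)/3 = -74/3 = -24.6667

G = (-0.3333, -24.6667)


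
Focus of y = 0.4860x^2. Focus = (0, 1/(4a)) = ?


a = 0.4860
4a = 1.9440
focus = (0, 1/1.9440) = (0, 0.5144)

Focus = (0, 0.5144)


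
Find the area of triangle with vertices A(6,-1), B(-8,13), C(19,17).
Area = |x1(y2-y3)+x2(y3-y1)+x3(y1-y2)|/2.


6*(13-17) = -24
-8*(17+ 1) = -144
19*(-1-13) = -266
sum = -434
Area = |-434|/2 = 217.0000

217.0000 sq units


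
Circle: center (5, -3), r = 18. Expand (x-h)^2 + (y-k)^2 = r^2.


(x-5)^2 + (y+ 3)^2 = 18^2
D = -2h = -10, E = -2k = 6
F = h^2+k^2-r^2 = 25+9-324 = -290

x^2 + y^2 - 10x + 6y - 290 = 0


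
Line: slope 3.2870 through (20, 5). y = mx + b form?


y - 5 = 3.2870(x - 20)
y = 3.2870x + 5 - 3.2870*20
y = 3.2870x - 60.7400

y = 3.2870x - 60.7400


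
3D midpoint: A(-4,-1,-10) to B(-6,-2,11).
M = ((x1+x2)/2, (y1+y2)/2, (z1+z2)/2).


Mx = (-4- 6)/2 = -5.0000
My = (-1- 2)/2 = -1.5000
Mz = (-10+11)/2 = 0.5000

M = (-5.0000, -1.5000, 0.5000)


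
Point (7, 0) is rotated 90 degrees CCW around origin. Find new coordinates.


cos(90) = 0, sin(90) = 1
x' = 7*0 - 0*1 = 0
y' = 7*1 + 0*0 = 7

(0, 7)


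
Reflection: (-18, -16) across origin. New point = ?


Reflection rule for origin: (-x, -y)
(-18, -16) -> (18, 16)

(18, 16)


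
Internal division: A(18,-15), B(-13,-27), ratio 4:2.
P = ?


Px = (4*(-13) + 2*18)/6 = -16/6 = -2.6667
Py = (4*(-27) + 2*(-15))/6 = -138/6 = -23.0000

P = (-2.6667, -23.0000)


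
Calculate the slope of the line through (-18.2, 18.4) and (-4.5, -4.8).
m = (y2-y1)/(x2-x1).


dy = -4.8 - 18.4 = -23.2
dx = -4.5 + 18.2 = 13.7
m = -23.2/13.7 = -1.6934

m = -1.6934


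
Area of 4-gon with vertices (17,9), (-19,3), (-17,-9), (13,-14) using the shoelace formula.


sum(xi*y_{i+1}) = 17*3 - 19*(-9) - 17*(-14) + 13*9 = 577
sum(yi*x_{i+1}) = 9*(-19) + 3*(-17) - 9*13 - 14*17 = -577
Area = |577 + 577|/2 = 1154/2 = 577.0000

577.0000 sq units
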